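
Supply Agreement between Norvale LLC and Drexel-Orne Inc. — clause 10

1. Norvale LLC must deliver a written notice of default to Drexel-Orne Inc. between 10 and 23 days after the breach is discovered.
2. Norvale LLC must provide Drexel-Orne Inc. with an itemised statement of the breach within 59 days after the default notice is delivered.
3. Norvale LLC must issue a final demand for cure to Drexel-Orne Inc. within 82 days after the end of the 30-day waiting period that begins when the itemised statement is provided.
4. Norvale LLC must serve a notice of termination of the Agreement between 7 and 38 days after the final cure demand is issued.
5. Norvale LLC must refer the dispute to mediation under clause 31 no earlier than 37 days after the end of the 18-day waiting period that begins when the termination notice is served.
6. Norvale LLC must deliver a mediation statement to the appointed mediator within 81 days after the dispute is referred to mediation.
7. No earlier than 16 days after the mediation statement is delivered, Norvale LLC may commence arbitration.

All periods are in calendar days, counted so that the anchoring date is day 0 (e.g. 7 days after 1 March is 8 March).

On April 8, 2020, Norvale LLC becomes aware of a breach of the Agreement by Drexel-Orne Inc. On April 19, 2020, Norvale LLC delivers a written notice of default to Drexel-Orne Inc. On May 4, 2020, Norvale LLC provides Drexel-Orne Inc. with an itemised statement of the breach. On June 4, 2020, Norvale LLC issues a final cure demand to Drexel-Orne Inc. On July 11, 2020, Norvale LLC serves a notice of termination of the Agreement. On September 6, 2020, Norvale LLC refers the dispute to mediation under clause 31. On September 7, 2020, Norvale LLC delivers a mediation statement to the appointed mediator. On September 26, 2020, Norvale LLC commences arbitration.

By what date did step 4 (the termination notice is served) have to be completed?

Step 4 runs from June 4, 2020, when the final cure demand is issued. The window is 7–38 days after June 4, 2020; it closes on July 12, 2020.

July 12, 2020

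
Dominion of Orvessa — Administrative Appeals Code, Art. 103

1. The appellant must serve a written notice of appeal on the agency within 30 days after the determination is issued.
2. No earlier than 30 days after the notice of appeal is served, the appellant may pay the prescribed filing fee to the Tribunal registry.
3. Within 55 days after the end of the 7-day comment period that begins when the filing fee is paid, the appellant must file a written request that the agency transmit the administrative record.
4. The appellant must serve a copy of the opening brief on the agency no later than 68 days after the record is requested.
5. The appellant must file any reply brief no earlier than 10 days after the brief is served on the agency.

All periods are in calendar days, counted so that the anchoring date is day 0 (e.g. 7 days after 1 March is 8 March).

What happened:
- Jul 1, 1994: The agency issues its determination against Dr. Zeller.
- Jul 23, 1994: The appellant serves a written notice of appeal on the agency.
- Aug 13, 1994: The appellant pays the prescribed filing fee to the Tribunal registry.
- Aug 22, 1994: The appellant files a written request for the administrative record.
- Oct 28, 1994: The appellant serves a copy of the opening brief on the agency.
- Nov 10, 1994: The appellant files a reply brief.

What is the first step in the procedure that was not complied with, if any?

Step 1: 30 days after Jul 1, 1994 (when the determination is issued) is Jul 31, 1994; completed Jul 23, 1994, before the deadline.
Step 2: the earliest permitted date is 30 days after Jul 23, 1994 (when the notice of appeal is served), i.e. Aug 22, 1994; Aug 13, 1994 is 9 days before the earliest permitted date.

Step 2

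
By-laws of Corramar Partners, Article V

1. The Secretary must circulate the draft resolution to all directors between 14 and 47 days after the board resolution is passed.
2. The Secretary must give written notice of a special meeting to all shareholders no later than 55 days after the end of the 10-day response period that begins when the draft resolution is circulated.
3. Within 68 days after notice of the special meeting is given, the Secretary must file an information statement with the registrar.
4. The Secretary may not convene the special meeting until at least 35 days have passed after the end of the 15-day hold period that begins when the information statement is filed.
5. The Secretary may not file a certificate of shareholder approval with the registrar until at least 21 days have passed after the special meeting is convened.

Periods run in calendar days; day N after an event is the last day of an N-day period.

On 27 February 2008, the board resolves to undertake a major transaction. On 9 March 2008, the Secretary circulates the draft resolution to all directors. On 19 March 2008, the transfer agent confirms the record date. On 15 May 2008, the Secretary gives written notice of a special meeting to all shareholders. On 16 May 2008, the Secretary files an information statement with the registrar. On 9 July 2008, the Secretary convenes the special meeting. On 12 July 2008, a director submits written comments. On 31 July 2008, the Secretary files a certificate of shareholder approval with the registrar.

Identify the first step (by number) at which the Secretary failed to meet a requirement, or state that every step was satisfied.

Step 1

Step 1: the window is 14–47 days after 27 February 2008 (when the board resolution is passed), so 12 March 2008 through 14 April 2008; done 9 March 2008 — 3 days before the window opened.
The analysis stops there.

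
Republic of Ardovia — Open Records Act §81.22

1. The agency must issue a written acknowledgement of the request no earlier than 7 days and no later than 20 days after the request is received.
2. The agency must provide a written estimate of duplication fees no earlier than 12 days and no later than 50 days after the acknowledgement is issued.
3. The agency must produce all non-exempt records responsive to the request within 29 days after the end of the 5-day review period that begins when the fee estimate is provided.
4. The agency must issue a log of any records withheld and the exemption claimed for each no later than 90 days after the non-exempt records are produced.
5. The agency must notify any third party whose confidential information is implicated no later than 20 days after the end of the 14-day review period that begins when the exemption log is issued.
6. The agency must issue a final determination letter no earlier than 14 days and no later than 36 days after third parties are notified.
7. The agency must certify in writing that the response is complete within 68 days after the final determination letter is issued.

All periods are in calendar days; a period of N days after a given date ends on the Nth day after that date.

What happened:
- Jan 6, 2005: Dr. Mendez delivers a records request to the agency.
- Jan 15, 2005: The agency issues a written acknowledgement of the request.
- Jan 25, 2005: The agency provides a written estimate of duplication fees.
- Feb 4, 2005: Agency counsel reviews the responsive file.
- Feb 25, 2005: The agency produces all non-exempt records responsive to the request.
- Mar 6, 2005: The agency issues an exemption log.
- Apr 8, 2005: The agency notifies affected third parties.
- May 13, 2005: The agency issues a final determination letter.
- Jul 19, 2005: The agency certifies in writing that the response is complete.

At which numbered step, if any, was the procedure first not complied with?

(1) the permitted window runs from Jan 6, 2005 + 7 = Jan 13, 2005 to Jan 6, 2005 + 20 = Jan 26, 2005; done Jan 15, 2005 — within the window.
(2) the permitted window runs from Jan 15, 2005 + 12 = Jan 27, 2005 to Jan 15, 2005 + 50 = Mar 6, 2005; Jan 25, 2005 is 2 days too early.

Step 2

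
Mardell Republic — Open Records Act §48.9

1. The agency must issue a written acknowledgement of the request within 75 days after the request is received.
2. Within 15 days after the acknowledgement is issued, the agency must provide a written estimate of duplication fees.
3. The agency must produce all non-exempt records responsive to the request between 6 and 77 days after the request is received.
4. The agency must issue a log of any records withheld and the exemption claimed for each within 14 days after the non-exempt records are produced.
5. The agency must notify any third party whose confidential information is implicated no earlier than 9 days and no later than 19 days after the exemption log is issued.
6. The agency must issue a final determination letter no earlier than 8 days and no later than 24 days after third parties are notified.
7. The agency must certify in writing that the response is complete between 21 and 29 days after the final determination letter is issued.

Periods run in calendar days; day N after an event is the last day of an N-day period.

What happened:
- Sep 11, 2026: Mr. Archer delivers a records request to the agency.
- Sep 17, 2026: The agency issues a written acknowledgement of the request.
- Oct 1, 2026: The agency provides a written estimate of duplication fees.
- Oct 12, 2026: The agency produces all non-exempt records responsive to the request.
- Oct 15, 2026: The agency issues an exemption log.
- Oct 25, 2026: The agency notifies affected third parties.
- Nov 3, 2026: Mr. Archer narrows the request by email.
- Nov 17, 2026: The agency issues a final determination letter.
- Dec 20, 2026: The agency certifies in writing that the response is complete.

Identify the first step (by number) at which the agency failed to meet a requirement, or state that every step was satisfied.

(1) due by Sep 11, 2026 + 75 days = Nov 25, 2026; completed Sep 17, 2026, before the deadline.
(2) due by Sep 17, 2026 + 15 days = Oct 2, 2026; done Oct 1, 2026 — timely.
(3) the permitted window runs from Sep 11, 2026 + 6 = Sep 17, 2026 to Sep 11, 2026 + 77 = Nov 27, 2026; done Oct 12, 2026, which is between those dates.
(4) due by Oct 12, 2026 + 14 days = Oct 26, 2026; Oct 15, 2026 is within that limit.
(5) the permitted window runs from Oct 15, 2026 + 9 = Oct 24, 2026 to Oct 15, 2026 + 19 = Nov 3, 2026; done Oct 25, 2026, which is between those dates.
(6) the permitted window runs from Oct 25, 2026 + 8 = Nov 2, 2026 to Oct 25, 2026 + 24 = Nov 18, 2026; done Nov 17, 2026 — within the window.
(7) the permitted window runs from Nov 17, 2026 + 21 = Dec 8, 2026 to Nov 17, 2026 + 29 = Dec 16, 2026; done Dec 20, 2026 — 4 days after the window closed.

Step 7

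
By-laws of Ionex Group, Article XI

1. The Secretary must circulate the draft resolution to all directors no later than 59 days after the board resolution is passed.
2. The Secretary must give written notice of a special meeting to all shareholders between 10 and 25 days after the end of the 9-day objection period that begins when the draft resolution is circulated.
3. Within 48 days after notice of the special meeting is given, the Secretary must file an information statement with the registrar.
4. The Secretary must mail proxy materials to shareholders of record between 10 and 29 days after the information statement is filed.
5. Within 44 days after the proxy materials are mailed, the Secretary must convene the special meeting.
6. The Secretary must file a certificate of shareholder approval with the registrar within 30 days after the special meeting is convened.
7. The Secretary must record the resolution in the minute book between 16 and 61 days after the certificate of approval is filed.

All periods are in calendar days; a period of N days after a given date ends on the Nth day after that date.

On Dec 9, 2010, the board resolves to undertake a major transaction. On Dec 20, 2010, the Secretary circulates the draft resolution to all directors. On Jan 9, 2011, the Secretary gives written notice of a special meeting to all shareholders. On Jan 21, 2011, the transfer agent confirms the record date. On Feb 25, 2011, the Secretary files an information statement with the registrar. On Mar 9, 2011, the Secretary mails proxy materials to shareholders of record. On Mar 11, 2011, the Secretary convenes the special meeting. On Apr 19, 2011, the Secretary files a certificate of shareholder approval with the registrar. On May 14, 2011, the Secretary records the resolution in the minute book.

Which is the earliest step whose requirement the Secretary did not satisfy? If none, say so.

(1) due by Dec 9, 2010 + 59 days = Feb 6, 2011; Dec 20, 2010 is within that limit.
(2) the permitted window runs from Dec 29, 2010 + 10 = Jan 8, 2011 to Dec 29, 2010 + 25 = Jan 23, 2011; Jan 9, 2011 falls inside that range.
(3) due by Jan 9, 2011 + 48 days = Feb 26, 2011; completed Feb 25, 2011, before the deadline.
(4) the permitted window runs from Feb 25, 2011 + 10 = Mar 7, 2011 to Feb 25, 2011 + 29 = Mar 26, 2011; done Mar 9, 2011 — within the window.
(5) due by Mar 9, 2011 + 44 days = Apr 22, 2011; Mar 11, 2011 is within that limit.
(6) due by Mar 11, 2011 + 30 days = Apr 10, 2011; not done until Apr 19, 2011, 9 days after the deadline.
The procedure was therefore not followed at step 6.

Step 6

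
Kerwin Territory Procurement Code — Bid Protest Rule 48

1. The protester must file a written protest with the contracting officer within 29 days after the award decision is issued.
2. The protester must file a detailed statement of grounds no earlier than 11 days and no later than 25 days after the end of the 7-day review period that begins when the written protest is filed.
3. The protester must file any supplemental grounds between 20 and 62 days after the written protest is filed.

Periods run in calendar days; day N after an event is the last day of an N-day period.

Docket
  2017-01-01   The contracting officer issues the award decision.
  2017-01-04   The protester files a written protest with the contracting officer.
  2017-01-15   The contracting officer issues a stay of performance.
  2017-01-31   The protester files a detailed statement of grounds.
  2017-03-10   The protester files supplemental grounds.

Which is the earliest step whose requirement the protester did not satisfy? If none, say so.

Step 3

Step 1 — counting 29 days from 2017-01-01 (when the award decision is issued) gives a deadline of 2017-01-30; done 2017-01-04 — timely.
Step 2 — 11 and 25 days from 2017-01-11 (end of the 7-day review period, which began when the written protest is filed on 2017-01-04) are 2017-01-22 and 2017-02-05 respectively; done 2017-01-31, which is between those dates.
Step 3 — 20 and 62 days from 2017-01-04 (when the written protest is filed) are 2017-01-24 and 2017-03-07 respectively; done 2017-03-10 — 3 days after the window closed.
No need to go further; step 3 was not satisfied.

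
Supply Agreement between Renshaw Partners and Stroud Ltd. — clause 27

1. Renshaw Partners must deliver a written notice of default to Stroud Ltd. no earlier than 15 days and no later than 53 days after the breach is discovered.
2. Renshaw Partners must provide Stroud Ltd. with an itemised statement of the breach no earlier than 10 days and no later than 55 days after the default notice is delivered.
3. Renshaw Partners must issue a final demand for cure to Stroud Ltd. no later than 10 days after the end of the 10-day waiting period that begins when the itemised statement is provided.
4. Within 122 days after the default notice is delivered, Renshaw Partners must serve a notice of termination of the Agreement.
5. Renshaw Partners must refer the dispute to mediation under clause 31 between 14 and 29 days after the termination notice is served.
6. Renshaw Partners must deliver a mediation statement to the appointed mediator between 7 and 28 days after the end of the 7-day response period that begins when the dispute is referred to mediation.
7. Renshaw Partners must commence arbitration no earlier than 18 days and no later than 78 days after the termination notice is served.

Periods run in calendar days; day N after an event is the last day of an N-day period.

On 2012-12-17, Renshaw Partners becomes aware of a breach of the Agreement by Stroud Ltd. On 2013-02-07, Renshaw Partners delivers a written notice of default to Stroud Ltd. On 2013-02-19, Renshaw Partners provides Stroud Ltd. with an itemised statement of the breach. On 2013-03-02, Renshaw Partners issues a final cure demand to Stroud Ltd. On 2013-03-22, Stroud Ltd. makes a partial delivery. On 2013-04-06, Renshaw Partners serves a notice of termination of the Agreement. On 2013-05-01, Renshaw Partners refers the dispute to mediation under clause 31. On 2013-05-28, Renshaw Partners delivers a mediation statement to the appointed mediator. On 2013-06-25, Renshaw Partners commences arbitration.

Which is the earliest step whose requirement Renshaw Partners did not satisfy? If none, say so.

Step 1 — 15 and 53 days from 2012-12-17 (when the breach is discovered) are 2013-01-01 and 2013-02-08 respectively; 2013-02-07 falls inside that range.
Step 2 — 10 and 55 days from 2013-02-07 (when the default notice is delivered) are 2013-02-17 and 2013-04-03 respectively; done 2013-02-19 — within the window.
Step 3 — counting 10 days from 2013-03-01 (end of the 10-day waiting period, which began when the itemised statement is provided on 2013-02-19) gives a deadline of 2013-03-11; completed 2013-03-02, before the deadline.
Step 4 — counting 122 days from 2013-02-07 (when the default notice is delivered) gives a deadline of 2013-06-09; 2013-04-06 is within that limit.
Step 5 — 14 and 29 days from 2013-04-06 (when the termination notice is served) are 2013-04-20 and 2013-05-05 respectively; done 2013-05-01 — within the window.
Step 6 — 7 and 28 days from 2013-05-08 (end of the 7-day response period, which began when the dispute is referred to mediation on 2013-05-01) are 2013-05-15 and 2013-06-05 respectively; done 2013-05-28 — within the window.
Step 7 — 18 and 78 days from 2013-04-06 (when the termination notice is served) are 2013-04-24 and 2013-06-23 respectively; done 2013-06-25 — 2 days after the window closed.
No need to go further; step 7 was not satisfied.

Step 7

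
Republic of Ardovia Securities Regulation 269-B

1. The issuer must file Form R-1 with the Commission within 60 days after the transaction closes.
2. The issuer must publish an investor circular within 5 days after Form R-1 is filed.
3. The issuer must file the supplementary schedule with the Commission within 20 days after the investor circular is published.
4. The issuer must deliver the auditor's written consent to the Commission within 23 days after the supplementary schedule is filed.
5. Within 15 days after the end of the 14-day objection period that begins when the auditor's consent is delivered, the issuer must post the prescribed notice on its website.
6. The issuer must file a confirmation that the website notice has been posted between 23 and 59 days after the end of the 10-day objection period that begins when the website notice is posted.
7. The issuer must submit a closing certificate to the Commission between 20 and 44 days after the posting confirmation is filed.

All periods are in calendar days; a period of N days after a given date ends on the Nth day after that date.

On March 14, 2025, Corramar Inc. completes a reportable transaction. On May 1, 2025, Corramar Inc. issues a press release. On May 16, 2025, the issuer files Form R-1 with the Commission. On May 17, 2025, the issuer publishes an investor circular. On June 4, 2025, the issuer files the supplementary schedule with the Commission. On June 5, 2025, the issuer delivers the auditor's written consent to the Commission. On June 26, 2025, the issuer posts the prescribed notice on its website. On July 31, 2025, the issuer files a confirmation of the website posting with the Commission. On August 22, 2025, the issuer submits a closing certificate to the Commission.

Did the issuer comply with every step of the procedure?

Step 1 — counting 60 days from March 14, 2025 (when the transaction closes) gives a deadline of May 13, 2025; not done until May 16, 2025, 3 days after the deadline.

No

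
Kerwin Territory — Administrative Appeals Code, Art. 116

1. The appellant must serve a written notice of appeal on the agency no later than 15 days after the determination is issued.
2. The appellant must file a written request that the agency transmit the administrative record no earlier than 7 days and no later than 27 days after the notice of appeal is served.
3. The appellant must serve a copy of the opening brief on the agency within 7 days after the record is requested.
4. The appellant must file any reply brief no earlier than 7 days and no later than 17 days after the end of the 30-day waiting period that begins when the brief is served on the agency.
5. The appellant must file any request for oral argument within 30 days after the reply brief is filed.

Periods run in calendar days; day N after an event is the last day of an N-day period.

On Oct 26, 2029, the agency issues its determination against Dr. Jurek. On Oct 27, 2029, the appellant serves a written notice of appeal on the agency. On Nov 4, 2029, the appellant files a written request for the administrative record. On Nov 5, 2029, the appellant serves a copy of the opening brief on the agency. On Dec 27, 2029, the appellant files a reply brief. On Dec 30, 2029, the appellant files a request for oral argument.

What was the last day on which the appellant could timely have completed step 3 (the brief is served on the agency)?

Nov 11, 2029

Step 3 runs from Nov 4, 2029, when the record is requested. 7 days after Nov 4, 2029 is Nov 11, 2029.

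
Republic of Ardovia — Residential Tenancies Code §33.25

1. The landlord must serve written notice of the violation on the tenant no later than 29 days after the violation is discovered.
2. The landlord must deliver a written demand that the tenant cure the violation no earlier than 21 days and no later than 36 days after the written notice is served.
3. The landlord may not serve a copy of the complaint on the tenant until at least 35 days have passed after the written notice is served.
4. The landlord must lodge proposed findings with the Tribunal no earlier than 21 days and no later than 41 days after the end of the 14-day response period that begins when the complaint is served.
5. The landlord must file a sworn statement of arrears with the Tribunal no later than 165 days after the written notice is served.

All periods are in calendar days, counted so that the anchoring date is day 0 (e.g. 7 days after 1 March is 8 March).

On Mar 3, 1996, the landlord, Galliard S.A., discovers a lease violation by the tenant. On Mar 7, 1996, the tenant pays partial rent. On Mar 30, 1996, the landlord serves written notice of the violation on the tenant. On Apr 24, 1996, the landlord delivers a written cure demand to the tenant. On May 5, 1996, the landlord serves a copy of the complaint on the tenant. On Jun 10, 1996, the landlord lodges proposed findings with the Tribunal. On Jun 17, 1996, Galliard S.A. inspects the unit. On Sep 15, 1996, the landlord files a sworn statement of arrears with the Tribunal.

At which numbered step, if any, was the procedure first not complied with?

Step 1: 29 days after Mar 3, 1996 (when the violation is discovered) is Apr 1, 1996; Mar 30, 1996 is within that limit.
Step 2: the window is 21–36 days after Mar 30, 1996 (when the written notice is served), so Apr 20, 1996 through May 5, 1996; done Apr 24, 1996 — within the window.
Step 3: the earliest permitted date is 35 days after Mar 30, 1996 (when the written notice is served), i.e. May 4, 1996; May 5, 1996 is on or after that date.
Step 4: the window is 21–41 days after May 19, 1996 (end of the 14-day response period, which began when the complaint is served on May 5, 1996), so Jun 9, 1996 through Jun 29, 1996; Jun 10, 1996 falls inside that range.
Step 5: 165 days after Mar 30, 1996 (when the written notice is served) is Sep 11, 1996; not done until Sep 15, 1996, 4 days after the deadline.
The procedure was therefore not followed at step 5.

Step 5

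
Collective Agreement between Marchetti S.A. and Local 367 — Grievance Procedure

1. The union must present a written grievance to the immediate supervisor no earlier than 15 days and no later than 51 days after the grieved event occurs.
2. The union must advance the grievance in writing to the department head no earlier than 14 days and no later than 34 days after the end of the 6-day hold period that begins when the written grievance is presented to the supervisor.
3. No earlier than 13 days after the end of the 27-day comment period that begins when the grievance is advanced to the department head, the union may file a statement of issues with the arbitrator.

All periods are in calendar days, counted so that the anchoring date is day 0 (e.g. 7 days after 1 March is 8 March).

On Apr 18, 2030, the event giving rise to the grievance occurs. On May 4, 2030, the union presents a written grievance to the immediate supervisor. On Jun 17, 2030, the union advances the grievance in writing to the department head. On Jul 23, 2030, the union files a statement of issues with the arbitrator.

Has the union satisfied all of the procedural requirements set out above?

(1) the permitted window runs from Apr 18, 2030 + 15 = May 3, 2030 to Apr 18, 2030 + 51 = Jun 8, 2030; May 4, 2030 falls inside that range.
(2) the permitted window runs from May 10, 2030 + 14 = May 24, 2030 to May 10, 2030 + 34 = Jun 13, 2030; Jun 17, 2030 is 4 days past the end of the window.

No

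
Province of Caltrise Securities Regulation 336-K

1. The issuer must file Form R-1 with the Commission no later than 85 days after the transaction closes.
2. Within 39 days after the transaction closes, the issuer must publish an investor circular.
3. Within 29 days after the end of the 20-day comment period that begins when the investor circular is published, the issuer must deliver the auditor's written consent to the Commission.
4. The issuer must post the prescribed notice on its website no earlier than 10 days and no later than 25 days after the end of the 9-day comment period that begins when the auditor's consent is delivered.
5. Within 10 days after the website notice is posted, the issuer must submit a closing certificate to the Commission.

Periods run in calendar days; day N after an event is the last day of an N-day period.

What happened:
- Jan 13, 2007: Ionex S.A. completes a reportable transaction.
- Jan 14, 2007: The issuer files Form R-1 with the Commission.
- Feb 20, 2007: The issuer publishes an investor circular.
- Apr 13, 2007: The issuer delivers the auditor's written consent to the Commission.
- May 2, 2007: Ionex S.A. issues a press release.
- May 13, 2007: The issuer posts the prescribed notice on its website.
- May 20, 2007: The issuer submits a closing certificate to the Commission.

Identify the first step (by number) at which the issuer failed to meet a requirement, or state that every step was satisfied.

Step 1 — counting 85 days from Jan 13, 2007 (when the transaction closes) gives a deadline of Apr 8, 2007; completed Jan 14, 2007, before the deadline.
Step 2 — counting 39 days from Jan 13, 2007 (when the transaction closes) gives a deadline of Feb 21, 2007; Feb 20, 2007 is within that limit.
Step 3 — counting 29 days from Mar 12, 2007 (end of the 20-day comment period, which began when the investor circular is published on Feb 20, 2007) gives a deadline of Apr 10, 2007; Apr 13, 2007 misses that deadline by 3 days.
The analysis stops there.

Step 3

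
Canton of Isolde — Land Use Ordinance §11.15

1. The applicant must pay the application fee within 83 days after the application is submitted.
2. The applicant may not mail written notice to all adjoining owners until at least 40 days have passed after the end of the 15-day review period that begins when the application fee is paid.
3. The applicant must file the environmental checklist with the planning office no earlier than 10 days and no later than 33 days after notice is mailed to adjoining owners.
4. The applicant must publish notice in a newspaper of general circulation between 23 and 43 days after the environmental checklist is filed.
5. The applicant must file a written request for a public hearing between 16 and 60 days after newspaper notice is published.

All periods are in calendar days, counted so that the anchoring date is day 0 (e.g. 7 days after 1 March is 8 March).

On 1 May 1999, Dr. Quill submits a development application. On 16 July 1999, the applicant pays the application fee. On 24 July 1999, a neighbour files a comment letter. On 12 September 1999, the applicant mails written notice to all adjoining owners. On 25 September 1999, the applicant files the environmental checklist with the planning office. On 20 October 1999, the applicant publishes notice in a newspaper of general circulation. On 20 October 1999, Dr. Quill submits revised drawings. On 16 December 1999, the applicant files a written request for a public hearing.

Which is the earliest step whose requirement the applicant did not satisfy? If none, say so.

None — every step was satisfied

Step 1: 83 days after 1 May 1999 (when the application is submitted) is 23 July 1999; done 16 July 1999 — timely.
Step 2: the earliest permitted date is 40 days after 31 July 1999 (end of the 15-day review period, which began when the application fee is paid on 16 July 1999), i.e. 9 September 1999; done 12 September 1999 — permitted.
Step 3: the window is 10–33 days after 12 September 1999 (when notice is mailed to adjoining owners), so 22 September 1999 through 15 October 1999; done 25 September 1999 — within the window.
Step 4: the window is 23–43 days after 25 September 1999 (when the environmental checklist is filed), so 18 October 1999 through 7 November 1999; done 20 October 1999, which is between those dates.
Step 5: the window is 16–60 days after 20 October 1999 (when newspaper notice is published), so 5 November 1999 through 19 December 1999; 16 December 1999 falls inside that range.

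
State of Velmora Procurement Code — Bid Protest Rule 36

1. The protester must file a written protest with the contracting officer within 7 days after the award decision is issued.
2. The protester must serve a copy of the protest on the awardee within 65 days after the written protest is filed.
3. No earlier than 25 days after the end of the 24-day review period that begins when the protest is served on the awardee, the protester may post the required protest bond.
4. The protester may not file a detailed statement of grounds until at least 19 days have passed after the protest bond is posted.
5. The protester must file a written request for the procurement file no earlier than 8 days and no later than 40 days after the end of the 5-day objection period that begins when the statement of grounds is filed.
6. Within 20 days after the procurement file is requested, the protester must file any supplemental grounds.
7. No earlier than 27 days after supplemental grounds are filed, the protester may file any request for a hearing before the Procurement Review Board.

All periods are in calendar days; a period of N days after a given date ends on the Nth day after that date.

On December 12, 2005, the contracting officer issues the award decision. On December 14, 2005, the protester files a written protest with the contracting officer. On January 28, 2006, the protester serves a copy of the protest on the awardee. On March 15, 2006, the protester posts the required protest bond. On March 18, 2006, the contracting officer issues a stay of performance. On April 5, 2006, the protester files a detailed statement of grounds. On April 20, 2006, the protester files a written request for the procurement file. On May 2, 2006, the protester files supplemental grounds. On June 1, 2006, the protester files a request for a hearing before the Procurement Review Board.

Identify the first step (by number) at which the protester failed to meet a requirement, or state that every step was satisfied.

Step 3

Step 1 — counting 7 days from December 12, 2005 (when the award decision is issued) gives a deadline of December 19, 2005; done December 14, 2005 — timely.
Step 2 — counting 65 days from December 14, 2005 (when the written protest is filed) gives a deadline of February 17, 2006; done January 28, 2006 — timely.
Step 3 — must wait 25 days from February 21, 2006 (end of the 24-day review period, which began when the protest is served on the awardee on January 28, 2006), so not before March 18, 2006; acted on March 15, 2006, 3 days prematurely.
Later steps need not be reached.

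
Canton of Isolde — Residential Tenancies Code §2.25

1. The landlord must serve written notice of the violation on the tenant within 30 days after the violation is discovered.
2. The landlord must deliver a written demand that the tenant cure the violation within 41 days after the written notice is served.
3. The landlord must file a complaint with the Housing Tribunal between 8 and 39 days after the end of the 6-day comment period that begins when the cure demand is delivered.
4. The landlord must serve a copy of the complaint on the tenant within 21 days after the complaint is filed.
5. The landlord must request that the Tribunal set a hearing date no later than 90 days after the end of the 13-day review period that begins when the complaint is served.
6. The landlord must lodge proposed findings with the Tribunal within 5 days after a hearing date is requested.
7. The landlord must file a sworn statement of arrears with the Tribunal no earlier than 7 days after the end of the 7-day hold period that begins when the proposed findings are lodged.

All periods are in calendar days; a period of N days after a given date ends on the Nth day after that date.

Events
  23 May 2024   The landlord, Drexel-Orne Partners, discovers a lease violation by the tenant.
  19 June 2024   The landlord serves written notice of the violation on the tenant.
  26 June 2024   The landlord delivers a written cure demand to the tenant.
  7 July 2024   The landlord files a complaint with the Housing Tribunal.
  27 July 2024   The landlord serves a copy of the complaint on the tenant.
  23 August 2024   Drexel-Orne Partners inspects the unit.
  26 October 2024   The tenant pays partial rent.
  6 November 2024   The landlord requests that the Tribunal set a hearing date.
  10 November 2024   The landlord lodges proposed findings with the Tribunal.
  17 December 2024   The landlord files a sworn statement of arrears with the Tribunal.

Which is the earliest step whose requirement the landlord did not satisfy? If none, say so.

Step 3

Step 1: 30 days after 23 May 2024 (when the violation is discovered) is 22 June 2024; 19 June 2024 is within that limit.
Step 2: 41 days after 19 June 2024 (when the written notice is served) is 30 July 2024; completed 26 June 2024, before the deadline.
Step 3: the window is 8–39 days after 2 July 2024 (end of the 6-day comment period, which began when the cure demand is delivered on 26 June 2024), so 10 July 2024 through 10 August 2024; done 7 July 2024 — 3 days before the window opened.
The procedure was therefore not followed at step 3.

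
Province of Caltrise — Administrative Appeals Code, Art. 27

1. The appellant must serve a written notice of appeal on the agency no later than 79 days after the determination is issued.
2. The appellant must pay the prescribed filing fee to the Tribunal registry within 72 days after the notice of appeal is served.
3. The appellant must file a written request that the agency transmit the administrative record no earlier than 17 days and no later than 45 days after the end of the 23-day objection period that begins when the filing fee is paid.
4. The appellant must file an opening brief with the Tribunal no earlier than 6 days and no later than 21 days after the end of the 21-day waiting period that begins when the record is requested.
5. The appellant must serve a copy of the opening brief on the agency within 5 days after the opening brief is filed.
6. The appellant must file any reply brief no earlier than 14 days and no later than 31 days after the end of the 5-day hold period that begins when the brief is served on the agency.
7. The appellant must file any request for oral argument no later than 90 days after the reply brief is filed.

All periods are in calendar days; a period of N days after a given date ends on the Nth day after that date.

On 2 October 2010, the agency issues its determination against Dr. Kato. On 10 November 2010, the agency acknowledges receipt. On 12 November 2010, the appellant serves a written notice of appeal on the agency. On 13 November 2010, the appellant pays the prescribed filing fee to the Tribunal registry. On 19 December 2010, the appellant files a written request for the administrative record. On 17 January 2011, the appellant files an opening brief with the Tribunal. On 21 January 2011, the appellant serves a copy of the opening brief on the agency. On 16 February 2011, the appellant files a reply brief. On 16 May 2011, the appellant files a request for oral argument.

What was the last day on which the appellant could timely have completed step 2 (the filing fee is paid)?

23 January 2011

Step 2 runs from 12 November 2010, when the notice of appeal is served. 72 days after 12 November 2010 is 23 January 2011.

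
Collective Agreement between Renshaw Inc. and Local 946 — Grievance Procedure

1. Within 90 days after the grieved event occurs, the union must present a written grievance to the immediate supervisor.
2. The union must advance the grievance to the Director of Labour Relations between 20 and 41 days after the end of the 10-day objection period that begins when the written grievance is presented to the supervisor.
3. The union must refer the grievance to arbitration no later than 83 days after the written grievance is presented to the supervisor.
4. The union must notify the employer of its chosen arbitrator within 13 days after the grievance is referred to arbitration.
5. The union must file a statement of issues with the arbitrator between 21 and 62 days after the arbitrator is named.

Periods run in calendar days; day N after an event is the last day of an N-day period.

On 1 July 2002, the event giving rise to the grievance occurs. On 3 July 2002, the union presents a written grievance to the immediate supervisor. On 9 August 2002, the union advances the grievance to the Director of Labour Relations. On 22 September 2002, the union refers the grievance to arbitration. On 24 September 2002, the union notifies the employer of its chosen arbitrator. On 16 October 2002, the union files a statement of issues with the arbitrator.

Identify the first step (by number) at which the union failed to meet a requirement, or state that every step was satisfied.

Step 1 — counting 90 days from 1 July 2002 (when the grieved event occurs) gives a deadline of 29 September 2002; done 3 July 2002 — timely.
Step 2 — 20 and 41 days from 13 July 2002 (end of the 10-day objection period, which began when the written grievance is presented to the supervisor on 3 July 2002) are 2 August 2002 and 23 August 2002 respectively; 9 August 2002 falls inside that range.
Step 3 — counting 83 days from 3 July 2002 (when the written grievance is presented to the supervisor) gives a deadline of 24 September 2002; done 22 September 2002 — timely.
Step 4 — counting 13 days from 22 September 2002 (when the grievance is referred to arbitration) gives a deadline of 5 October 2002; completed 24 September 2002, before the deadline.
Step 5 — 21 and 62 days from 24 September 2002 (when the arbitrator is named) are 15 October 2002 and 25 November 2002 respectively; 16 October 2002 falls inside that range.

None — every step was satisfied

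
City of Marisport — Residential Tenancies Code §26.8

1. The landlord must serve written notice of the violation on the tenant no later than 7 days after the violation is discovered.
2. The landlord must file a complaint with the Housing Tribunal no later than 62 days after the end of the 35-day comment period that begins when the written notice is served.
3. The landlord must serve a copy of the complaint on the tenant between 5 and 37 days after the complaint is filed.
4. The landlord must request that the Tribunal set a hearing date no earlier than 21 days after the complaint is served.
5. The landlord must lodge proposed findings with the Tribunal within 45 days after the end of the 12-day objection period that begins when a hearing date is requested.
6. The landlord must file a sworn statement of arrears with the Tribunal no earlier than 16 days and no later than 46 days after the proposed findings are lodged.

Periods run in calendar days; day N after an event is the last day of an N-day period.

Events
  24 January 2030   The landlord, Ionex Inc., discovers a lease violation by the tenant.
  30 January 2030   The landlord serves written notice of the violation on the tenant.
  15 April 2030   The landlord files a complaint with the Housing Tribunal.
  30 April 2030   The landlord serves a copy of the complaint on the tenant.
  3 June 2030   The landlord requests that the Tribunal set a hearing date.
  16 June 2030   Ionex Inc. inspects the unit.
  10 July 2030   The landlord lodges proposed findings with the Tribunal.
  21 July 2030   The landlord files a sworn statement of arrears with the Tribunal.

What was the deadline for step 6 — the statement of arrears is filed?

Step 6 runs from 10 July 2030, when the proposed findings are lodged. The window is 16–46 days after 10 July 2030; it closes on 25 August 2030.

25 August 2030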